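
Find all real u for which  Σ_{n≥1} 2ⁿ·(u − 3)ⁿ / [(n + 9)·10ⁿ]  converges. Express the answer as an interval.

[-2, 8)

Apply the ratio test: |a_{n+1}| / |a_n| = [(n + 9)/((n+1) + 9)] · 2/10, which tends to 1/5 as n → ∞.
Convergence for |u − 3| · 1/5 < 1, i.e. |u − 3| < 5. So R = 5.
Endpoint u = 8: the terms behave like c/n; limit comparison with the harmonic series gives divergence.
At u = -2: the terms alternate in sign and decrease monotonically to 0 in absolute value (size ~ c/n), so the alternating series test gives convergence.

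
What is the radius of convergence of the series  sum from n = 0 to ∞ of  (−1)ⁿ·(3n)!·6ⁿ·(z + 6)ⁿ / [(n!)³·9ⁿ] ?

R = 1/18

By the ratio test, |a_{n+1}/a_n| = (3n+1)·(3n+2)·(3n+3)/(n+1)³ · 6/9 → 18.
Thus R = 1/(18) = 1/18.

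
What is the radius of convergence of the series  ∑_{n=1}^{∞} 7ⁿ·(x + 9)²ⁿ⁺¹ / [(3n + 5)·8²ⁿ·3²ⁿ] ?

R = 24√7/7

The ratio of consecutive coefficients is [(3n + 5)/(3(n+1) + 5)] · 7/(64·9) → 7/576.
Since the exponent of (x + 9) increases by 2 each term, convergence requires |x + 9|² < 576/7, hence R = 24√7/7.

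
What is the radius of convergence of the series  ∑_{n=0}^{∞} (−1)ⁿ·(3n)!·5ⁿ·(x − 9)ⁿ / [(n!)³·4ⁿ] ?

Ratio test: |a_{n+1}/a_n| = (3n+1)·(3n+2)·(3n+3)/(n+1)³ · 5/4 → 135/4 as n → ∞.
Thus R = 1/(135/4) = 4/135.

R = 4/135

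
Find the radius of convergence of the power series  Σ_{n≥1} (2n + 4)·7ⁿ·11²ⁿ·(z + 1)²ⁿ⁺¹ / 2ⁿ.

The ratio of consecutive coefficients is [(2(n+1) + 4)/(2n + 4)] · 7·121/2 → 847/2.
Successive powers of (z + 1) differ by 2, so the series converges when |z + 1|² · 847/2 < 1, i.e. |z + 1| < √(2/847). So R = √14/77.

R = √14/77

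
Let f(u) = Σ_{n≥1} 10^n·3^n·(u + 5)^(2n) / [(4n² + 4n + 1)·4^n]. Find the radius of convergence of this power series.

Apply the ratio test: |a_{n+1}| / |a_n| = [(4n² + 4n + 1)/(4(n+1)² + 4(n+1) + 1)] · 10·3/4, which tends to 15/2 as n → ∞.
Writing y = (u + 5)², the series in y has radius 2/15, so |u + 5| < √(2/15) and R = √30/15.

R = √30/15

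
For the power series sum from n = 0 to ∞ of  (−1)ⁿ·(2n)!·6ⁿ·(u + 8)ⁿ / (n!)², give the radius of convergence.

The ratio of consecutive coefficients is (2n+1)·(2n+2)/(n+1)² · 6 → 24.
Thus R = 1/(24) = 1/24.

R = 1/24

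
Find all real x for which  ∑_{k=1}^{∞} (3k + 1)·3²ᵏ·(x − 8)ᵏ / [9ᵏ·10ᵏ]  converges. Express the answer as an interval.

(-2, 18)

By the ratio test, |a_{k+1}/a_k| = [(3(k+1) + 1)/(3k + 1)] · 9/(9·10) → 1/10.
Convergence for |x − 8| · 1/10 < 1, i.e. |x − 8| < 10. So R = 10.
At x = 18: the terms do not tend to 0, so the series diverges.
At x = -2: the terms do not tend to 0, so the series diverges.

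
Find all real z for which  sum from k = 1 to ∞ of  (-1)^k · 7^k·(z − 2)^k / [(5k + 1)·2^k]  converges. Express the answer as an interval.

(12/7, 16/7]

By the ratio test, |a_{k+1}/a_k| = [(5k + 1)/(5(k+1) + 1)] · 7/2 → 7/2.
Thus R = 1/(7/2) = 2/7.
At z = 16/7: convergence follows from the alternating series test (terms decrease monotonically to 0).
Check z = 12/7: the terms are asymptotic to a nonzero constant times 1/k, so the series diverges by limit comparison with Σ 1/k.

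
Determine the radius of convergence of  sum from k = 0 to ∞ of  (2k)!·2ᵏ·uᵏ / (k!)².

The ratio of consecutive coefficients is (2k+1)·(2k+2)/(k+1)² · 2 → 8.
The series converges when 8 · |u| < 1, giving R = 1/8.

R = 1/8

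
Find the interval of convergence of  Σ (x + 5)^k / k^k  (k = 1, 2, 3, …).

By the Cauchy root test, |a_k|^(1/k) = 1/k → 0.
The limit is 0 for every x, so R = ∞.

(−∞, ∞)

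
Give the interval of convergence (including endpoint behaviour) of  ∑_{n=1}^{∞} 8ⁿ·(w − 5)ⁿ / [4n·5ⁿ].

The ratio of consecutive coefficients is [4n/4(n+1)] · 8/5 → 8/5.
Thus R = 1/(8/5) = 5/8.
Check w = 45/8: the terms behave like c/n; limit comparison with the harmonic series gives divergence.
Check w = 35/8: an alternating series whose terms decrease to 0 in absolute value, so it converges by the Leibniz criterion.

[35/8, 45/8)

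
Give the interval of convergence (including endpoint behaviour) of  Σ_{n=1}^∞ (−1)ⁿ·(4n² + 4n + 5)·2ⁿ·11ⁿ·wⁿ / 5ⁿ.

(-5/22, 5/22)

Apply the ratio test: |a_{n+1}| / |a_n| = [(4(n+1)² + 4(n+1) + 5)/(4n² + 4n + 5)] · 2·11/5, which tends to 22/5 as n → ∞.
Hence the series converges for |w| < 1/(22/5) = 5/22, so the radius of convergence is 5/22.
Check w = 5/22: the terms have absolute value of order n², which does not tend to 0, so the series diverges by the divergence test.
When w = -5/22, the terms have absolute value of order n², which does not tend to 0, so the series diverges by the divergence test.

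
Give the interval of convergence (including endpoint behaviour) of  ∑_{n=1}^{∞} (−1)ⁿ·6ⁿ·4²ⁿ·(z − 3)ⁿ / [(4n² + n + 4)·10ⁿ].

By the ratio test, |a_{n+1}/a_n| = [(4n² + n + 4)/(4(n+1)² + (n+1) + 4)] · 6·16/10 → 48/5.
Thus R = 1/(48/5) = 5/48.
When z = 149/48, absolute convergence follows by limit comparison with Σ 1/n².
Endpoint z = 139/48: the terms are on the order of 1/n², so the series converges absolutely by comparison with the p-series (p = 2 > 1).

[139/48, 149/48]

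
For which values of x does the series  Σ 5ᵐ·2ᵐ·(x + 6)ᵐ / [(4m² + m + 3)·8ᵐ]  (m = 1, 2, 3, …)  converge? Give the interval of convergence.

The ratio of consecutive coefficients is [(4m² + m + 3)/(4(m+1)² + (m+1) + 3)] · 5·2/8 → 5/4.
Convergence for |x + 6| · 5/4 < 1, i.e. |x + 6| < 4/5. So R = 4/5.
Endpoint x = -26/5: the series is dominated by a constant times Σ 1/m², which converges (p = 2 > 1).
When x = -34/5, the series is dominated by a constant times Σ 1/m², which converges (p = 2 > 1).

[-34/5, -26/5]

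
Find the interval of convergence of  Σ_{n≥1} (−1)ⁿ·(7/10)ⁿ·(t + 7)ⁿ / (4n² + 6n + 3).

Apply the ratio test: |a_{n+1}| / |a_n| = [(4n² + 6n + 3)/(4(n+1)² + 6(n+1) + 3)] · 7/10, which tends to 7/10 as n → ∞.
The series converges when 7/10 · |t + 7| < 1, giving R = 10/7.
At t = -39/7: absolute convergence follows by limit comparison with Σ 1/n².
Check t = -59/7: the terms are on the order of 1/n², so the series converges absolutely by comparison with the p-series (p = 2 > 1).

[-59/7, -39/7]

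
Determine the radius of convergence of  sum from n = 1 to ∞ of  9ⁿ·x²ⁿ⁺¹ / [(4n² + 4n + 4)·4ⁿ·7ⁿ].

R = 2√7/3

The ratio of consecutive coefficients is [(4n² + 4n + 4)/(4(n+1)² + 4(n+1) + 4)] · 9/(4·7) → 9/28.
Successive powers of x differ by 2, so the series converges when |x|² · 9/28 < 1, i.e. |x| < √(28/9). So R = 2√7/3.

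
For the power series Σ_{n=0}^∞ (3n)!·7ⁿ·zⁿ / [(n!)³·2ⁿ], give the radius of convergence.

R = 2/189

The ratio of consecutive coefficients is (3n+1)·(3n+2)·(3n+3)/(n+1)³ · 7/2 → 189/2.
Hence the series converges for |z| < 1/(189/2) = 2/189, so the radius of convergence is 2/189.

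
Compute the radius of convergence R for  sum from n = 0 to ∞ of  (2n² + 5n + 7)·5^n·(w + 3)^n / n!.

Apply the ratio test: |a_{n+1}| / |a_n| = (2(n+1)² + 5(n+1) + 7)/(2n² + 5n + 7) · 5 · 1/(n+1), which tends to 0 as n → ∞.
Since the limit is 0 < 1 for every w, the series converges on all of ℝ and R = ∞.

R = ∞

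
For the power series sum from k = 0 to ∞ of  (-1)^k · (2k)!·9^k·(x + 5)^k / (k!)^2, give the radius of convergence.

R = 1/36

Ratio test: |a_{k+1}/a_k| = (2k+1)·(2k+2)/(k+1)² · 9 → 36 as k → ∞.
Convergence for |x + 5| · 36 < 1, i.e. |x + 5| < 1/36. So R = 1/36.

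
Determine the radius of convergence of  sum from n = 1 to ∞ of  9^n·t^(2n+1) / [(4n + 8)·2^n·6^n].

The ratio of consecutive coefficients is [(4n + 8)/(4(n+1) + 8)] · 9/(2·6) → 3/4.
Successive powers of t differ by 2, so the series converges when |t|² · 3/4 < 1, i.e. |t| < √(4/3). So R = 2√3/3.

R = 2√3/3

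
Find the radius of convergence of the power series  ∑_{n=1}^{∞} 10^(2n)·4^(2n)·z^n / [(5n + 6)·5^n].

R = 1/320

Ratio test: |a_{n+1}/a_n| = [(5n + 6)/(5(n+1) + 6)] · 100·16/5 → 320 as n → ∞.
The series converges when 320 · |z| < 1, giving R = 1/320.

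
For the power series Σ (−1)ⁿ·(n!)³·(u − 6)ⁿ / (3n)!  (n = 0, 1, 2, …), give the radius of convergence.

R = 27

By the ratio test, |a_{n+1}/a_n| = (n+1)³/[(3n+1)·(3n+2)·(3n+3)] → 1/27.
Hence the series converges for |u − 6| < 1/(1/27) = 27, so the radius of convergence is 27.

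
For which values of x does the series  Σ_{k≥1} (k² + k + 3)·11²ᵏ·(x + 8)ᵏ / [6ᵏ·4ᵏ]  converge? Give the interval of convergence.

Apply the ratio test: |a_{k+1}| / |a_k| = [((k+1)² + (k+1) + 3)/(k² + k + 3)] · 121/(6·4), which tends to 121/24 as k → ∞.
Convergence for |x + 8| · 121/24 < 1, i.e. |x + 8| < 24/121. So R = 24/121.
At x = -944/121: the terms do not tend to 0, so the series diverges.
When x = -992/121, the terms have absolute value of order k², which does not tend to 0, so the series diverges by the divergence test.

(-992/121, -944/121)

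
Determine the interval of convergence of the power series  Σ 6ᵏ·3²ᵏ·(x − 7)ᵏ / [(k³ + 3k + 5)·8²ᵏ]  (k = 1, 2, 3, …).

By the ratio test, |a_{k+1}/a_k| = [(k³ + 3k + 5)/((k+1)³ + 3(k+1) + 5)] · 6·9/64 → 27/32.
Hence the series converges for |x − 7| < 1/(27/32) = 32/27, so the radius of convergence is 32/27.
At x = 221/27: absolute convergence follows by limit comparison with Σ 1/k³.
At x = 157/27: the terms are on the order of 1/k³, so the series converges absolutely by comparison with the p-series (p = 3 > 1).

[157/27, 221/27]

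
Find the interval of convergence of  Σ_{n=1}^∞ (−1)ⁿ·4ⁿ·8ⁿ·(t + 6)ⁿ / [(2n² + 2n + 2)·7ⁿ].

[-199/32, -185/32]

Apply the ratio test: |a_{n+1}| / |a_n| = [(2n² + 2n + 2)/(2(n+1)² + 2(n+1) + 2)] · 4·8/7, which tends to 32/7 as n → ∞.
Thus R = 1/(32/7) = 7/32.
Check t = -185/32: absolute convergence follows by limit comparison with Σ 1/n².
Endpoint t = -199/32: absolute convergence follows by limit comparison with Σ 1/n².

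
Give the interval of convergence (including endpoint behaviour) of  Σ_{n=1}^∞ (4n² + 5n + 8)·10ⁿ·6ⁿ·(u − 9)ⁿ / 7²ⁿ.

(491/60, 589/60)

Apply the ratio test: |a_{n+1}| / |a_n| = [(4(n+1)² + 5(n+1) + 8)/(4n² + 5n + 8)] · 10·6/49, which tends to 60/49 as n → ∞.
Convergence for |u − 9| · 60/49 < 1, i.e. |u − 9| < 49/60. So R = 49/60.
At u = 589/60: the terms have absolute value of order n², which does not tend to 0, so the series diverges by the divergence test.
When u = 491/60, the terms do not tend to 0, so the series diverges.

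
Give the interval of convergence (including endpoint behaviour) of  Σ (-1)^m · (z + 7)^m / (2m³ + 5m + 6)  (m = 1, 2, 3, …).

Apply the ratio test: |a_{m+1}| / |a_m| = (2m³ + 5m + 6)/(2(m+1)³ + 5(m+1) + 6), which tends to 1 as m → ∞.
Convergence for |z + 7| < 1, so R = 1.
At z = -6: the series is dominated by a constant times Σ 1/m³, which converges (p = 3 > 1).
At z = -8: the terms are on the order of 1/m³, so the series converges absolutely by comparison with the p-series (p = 3 > 1).

[-8, -6]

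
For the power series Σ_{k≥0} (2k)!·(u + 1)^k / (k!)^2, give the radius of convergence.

R = 1/4

By the ratio test, |a_{k+1}/a_k| = (2k+1)·(2k+2)/(k+1)² → 4.
Convergence for |u + 1| · 4 < 1, i.e. |u + 1| < 1/4. So R = 1/4.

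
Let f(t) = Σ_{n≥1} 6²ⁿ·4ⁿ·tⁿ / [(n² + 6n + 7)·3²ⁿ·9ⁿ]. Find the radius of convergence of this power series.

Ratio test: |a_{n+1}/a_n| = [(n² + 6n + 7)/((n+1)² + 6(n+1) + 7)] · 36·4/(9·9) → 16/9 as n → ∞.
Convergence for |t| · 16/9 < 1, i.e. |t| < 9/16. So R = 9/16.

R = 9/16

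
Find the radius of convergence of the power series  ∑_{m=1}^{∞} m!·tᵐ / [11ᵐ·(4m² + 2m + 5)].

R = 0

By the ratio test, |a_{m+1}/a_m| = (m+1) · 1/11 · (4m² + 2m + 5)/(4(m+1)² + 2(m+1) + 5) → ∞.
The terms grow without bound for any t ≠ 0, so R = 0 (convergence only at t = 0).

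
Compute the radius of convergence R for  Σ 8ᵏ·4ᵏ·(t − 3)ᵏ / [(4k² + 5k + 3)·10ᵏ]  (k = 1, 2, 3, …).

Ratio test: |a_{k+1}/a_k| = [(4k² + 5k + 3)/(4(k+1)² + 5(k+1) + 3)] · 8·4/10 → 16/5 as k → ∞.
Thus R = 1/(16/5) = 5/16.

R = 5/16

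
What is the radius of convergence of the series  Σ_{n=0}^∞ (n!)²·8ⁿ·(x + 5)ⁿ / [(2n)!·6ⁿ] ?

R = 3

Ratio test: |a_{n+1}/a_n| = (n+1)²/[(2n+1)·(2n+2)] · 8/6 → 1/3 as n → ∞.
Hence the series converges for |x + 5| < 1/(1/3) = 3, so the radius of convergence is 3.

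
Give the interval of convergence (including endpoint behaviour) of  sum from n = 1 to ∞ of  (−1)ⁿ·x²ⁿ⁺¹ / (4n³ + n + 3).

[-1, 1]

Ratio test: |a_{n+1}/a_n| = (4n³ + n + 3)/(4(n+1)³ + (n+1) + 3) → 1 as n → ∞.
Since the exponent of x increases by 2 each term, convergence requires |x|² < 1, hence R = 1.
Check x = 1: the terms are on the order of 1/n³, so the series converges absolutely by comparison with the p-series (p = 3 > 1).
Check x = -1: the series is dominated by a constant times Σ 1/n³, which converges (p = 3 > 1).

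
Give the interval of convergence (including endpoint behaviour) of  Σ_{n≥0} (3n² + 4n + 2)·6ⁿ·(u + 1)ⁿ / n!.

(−∞, ∞)

Ratio test: |a_{n+1}/a_n| = (3(n+1)² + 4(n+1) + 2)/(3n² + 4n + 2) · 6 · 1/(n+1) → 0 as n → ∞.
The ratio tends to 0 regardless of u, hence R = ∞.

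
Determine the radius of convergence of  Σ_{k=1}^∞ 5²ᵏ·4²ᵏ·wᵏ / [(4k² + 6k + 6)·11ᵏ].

Ratio test: |a_{k+1}/a_k| = [(4k² + 6k + 6)/(4(k+1)² + 6(k+1) + 6)] · 25·16/11 → 400/11 as k → ∞.
Hence the series converges for |w| < 1/(400/11) = 11/400, so the radius of convergence is 11/400.

R = 11/400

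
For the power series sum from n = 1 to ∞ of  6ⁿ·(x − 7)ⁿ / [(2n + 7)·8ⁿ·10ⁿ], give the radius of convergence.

Ratio test: |a_{n+1}/a_n| = [(2n + 7)/(2(n+1) + 7)] · 6/(8·10) → 3/40 as n → ∞.
Thus R = 1/(3/40) = 40/3.

R = 40/3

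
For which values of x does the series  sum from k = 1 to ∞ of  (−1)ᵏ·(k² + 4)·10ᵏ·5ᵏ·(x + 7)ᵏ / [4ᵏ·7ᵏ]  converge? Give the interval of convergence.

Ratio test: |a_{k+1}/a_k| = [((k+1)² + 4)/(k² + 4)] · 10·5/(4·7) → 25/14 as k → ∞.
Convergence for |x + 7| · 25/14 < 1, i.e. |x + 7| < 14/25. So R = 14/25.
Endpoint x = -161/25: the terms do not tend to 0, so the series diverges.
When x = -189/25, the terms do not tend to 0, so the series diverges.

(-189/25, -161/25)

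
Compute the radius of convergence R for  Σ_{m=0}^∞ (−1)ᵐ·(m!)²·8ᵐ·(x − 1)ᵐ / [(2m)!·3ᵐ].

Ratio test: |a_{m+1}/a_m| = (m+1)²/[(2m+1)·(2m+2)] · 8/3 → 2/3 as m → ∞.
The series converges when 2/3 · |x − 1| < 1, giving R = 3/2.

R = 3/2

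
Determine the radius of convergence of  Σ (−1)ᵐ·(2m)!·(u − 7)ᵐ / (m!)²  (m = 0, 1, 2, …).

R = 1/4

By the ratio test, |a_{m+1}/a_m| = (2m+1)·(2m+2)/(m+1)² → 4.
Convergence for |u − 7| · 4 < 1, i.e. |u − 7| < 1/4. So R = 1/4.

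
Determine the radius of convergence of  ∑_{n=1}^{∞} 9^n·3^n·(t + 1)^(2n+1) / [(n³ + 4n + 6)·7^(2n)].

R = 7√3/9

Apply the ratio test: |a_{n+1}| / |a_n| = [(n³ + 4n + 6)/((n+1)³ + 4(n+1) + 6)] · 9·3/49, which tends to 27/49 as n → ∞.
Writing y = (t + 1)², the series in y has radius 49/27, so |t + 1| < √(49/27) and R = 7√3/9.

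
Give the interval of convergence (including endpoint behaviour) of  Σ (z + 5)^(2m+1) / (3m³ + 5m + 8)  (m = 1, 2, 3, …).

[-6, -4]

Ratio test: |a_{m+1}/a_m| = (3m³ + 5m + 8)/(3(m+1)³ + 5(m+1) + 8) → 1 as m → ∞.
Successive powers of (z + 5) differ by 2, so the series converges when |z + 5|² · 1 < 1, i.e. |z + 5| < √(1) = 1. So R = 1.
At z = -4: the series is dominated by a constant times Σ 1/m³, which converges (p = 3 > 1).
When z = -6, absolute convergence follows by limit comparison with Σ 1/m³.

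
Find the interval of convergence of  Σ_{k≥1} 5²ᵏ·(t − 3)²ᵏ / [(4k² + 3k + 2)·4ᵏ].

Ratio test: |a_{k+1}/a_k| = [(4k² + 3k + 2)/(4(k+1)² + 3(k+1) + 2)] · 25/4 → 25/4 as k → ∞.
Since the exponent of (t − 3) increases by 2 each term, convergence requires |t − 3|² < 4/25, hence R = 2/5.
At t = 17/5: the series is dominated by a constant times Σ 1/k², which converges (p = 2 > 1).
Endpoint t = 13/5: the terms are on the order of 1/k², so the series converges absolutely by comparison with the p-series (p = 2 > 1).

[13/5, 17/5]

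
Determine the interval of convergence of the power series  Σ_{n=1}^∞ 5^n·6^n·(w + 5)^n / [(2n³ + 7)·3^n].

The ratio of consecutive coefficients is [(2n³ + 7)/(2(n+1)³ + 7)] · 5·6/3 → 10.
The series converges when 10 · |w + 5| < 1, giving R = 1/10.
Check w = -49/10: the terms are on the order of 1/n³, so the series converges absolutely by comparison with the p-series (p = 3 > 1).
When w = -51/10, the terms are on the order of 1/n³, so the series converges absolutely by comparison with the p-series (p = 3 > 1).

[-51/10, -49/10]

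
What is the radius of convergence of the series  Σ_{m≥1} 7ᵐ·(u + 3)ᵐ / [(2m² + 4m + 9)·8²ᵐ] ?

By the ratio test, |a_{m+1}/a_m| = [(2m² + 4m + 9)/(2(m+1)² + 4(m+1) + 9)] · 7/64 → 7/64.
Hence the series converges for |u + 3| < 1/(7/64) = 64/7, so the radius of convergence is 64/7.

R = 64/7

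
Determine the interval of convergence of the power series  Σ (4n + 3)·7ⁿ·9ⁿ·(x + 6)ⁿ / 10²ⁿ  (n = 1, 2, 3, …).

Ratio test: |a_{n+1}/a_n| = [(4(n+1) + 3)/(4n + 3)] · 7·9/100 → 63/100 as n → ∞.
Thus R = 1/(63/100) = 100/63.
At x = -278/63: the terms do not tend to 0, so the series diverges.
At x = -478/63: the terms do not tend to 0, so the series diverges.

(-478/63, -278/63)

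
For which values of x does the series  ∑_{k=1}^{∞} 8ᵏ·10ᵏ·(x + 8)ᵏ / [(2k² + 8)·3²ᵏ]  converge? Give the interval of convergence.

By the ratio test, |a_{k+1}/a_k| = [(2k² + 8)/(2(k+1)² + 8)] · 8·10/9 → 80/9.
The series converges when 80/9 · |x + 8| < 1, giving R = 9/80.
Endpoint x = -631/80: the terms are on the order of 1/k², so the series converges absolutely by comparison with the p-series (p = 2 > 1).
Check x = -649/80: the series is dominated by a constant times Σ 1/k², which converges (p = 2 > 1).

[-649/80, -631/80]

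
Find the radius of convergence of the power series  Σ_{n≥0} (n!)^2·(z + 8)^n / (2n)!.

R = 4

Apply the ratio test: |a_{n+1}| / |a_n| = (n+1)²/[(2n+1)·(2n+2)], which tends to 1/4 as n → ∞.
Hence the series converges for |z + 8| < 1/(1/4) = 4, so the radius of convergence is 4.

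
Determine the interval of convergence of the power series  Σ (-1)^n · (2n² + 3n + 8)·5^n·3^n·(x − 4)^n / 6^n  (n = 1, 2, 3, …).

(18/5, 22/5)

Apply the ratio test: |a_{n+1}| / |a_n| = [(2(n+1)² + 3(n+1) + 8)/(2n² + 3n + 8)] · 5·3/6, which tends to 5/2 as n → ∞.
Convergence for |x − 4| · 5/2 < 1, i.e. |x − 4| < 2/5. So R = 2/5.
Endpoint x = 22/5: the n-th term does not approach 0; divergence by the term test.
Check x = 18/5: the n-th term does not approach 0; divergence by the term test.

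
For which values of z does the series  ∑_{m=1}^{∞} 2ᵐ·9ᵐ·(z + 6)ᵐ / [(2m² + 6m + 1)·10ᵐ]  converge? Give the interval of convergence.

By the ratio test, |a_{m+1}/a_m| = [(2m² + 6m + 1)/(2(m+1)² + 6(m+1) + 1)] · 2·9/10 → 9/5.
Thus R = 1/(9/5) = 5/9.
Check z = -49/9: the series is dominated by a constant times Σ 1/m², which converges (p = 2 > 1).
Check z = -59/9: the series is dominated by a constant times Σ 1/m², which converges (p = 2 > 1).

[-59/9, -49/9]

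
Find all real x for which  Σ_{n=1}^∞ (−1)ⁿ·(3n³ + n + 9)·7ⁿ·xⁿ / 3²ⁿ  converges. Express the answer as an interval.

(-9/7, 9/7)

Apply the ratio test: |a_{n+1}| / |a_n| = [(3(n+1)³ + (n+1) + 9)/(3n³ + n + 9)] · 7/9, which tends to 7/9 as n → ∞.
Hence the series converges for |x| < 1/(7/9) = 9/7, so the radius of convergence is 9/7.
Check x = 9/7: the terms have absolute value of order n³, which does not tend to 0, so the series diverges by the divergence test.
When x = -9/7, the terms have absolute value of order n³, which does not tend to 0, so the series diverges by the divergence test.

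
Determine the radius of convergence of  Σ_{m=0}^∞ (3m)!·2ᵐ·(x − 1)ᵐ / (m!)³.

Ratio test: |a_{m+1}/a_m| = (3m+1)·(3m+2)·(3m+3)/(m+1)³ · 2 → 54 as m → ∞.
Hence the series converges for |x − 1| < 1/(54) = 1/54, so the radius of convergence is 1/54.

R = 1/54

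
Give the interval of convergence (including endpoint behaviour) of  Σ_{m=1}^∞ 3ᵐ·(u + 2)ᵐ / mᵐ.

(−∞, ∞)

Root test: |a_m|^(1/m) = 3/m → 0.
Since the m-th root of |a_m| tends to 0, the series converges for all real u; R = ∞.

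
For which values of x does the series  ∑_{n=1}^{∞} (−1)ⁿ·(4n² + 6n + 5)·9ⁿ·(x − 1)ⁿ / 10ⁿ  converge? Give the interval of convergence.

(-1/9, 19/9)

Ratio test: |a_{n+1}/a_n| = [(4(n+1)² + 6(n+1) + 5)/(4n² + 6n + 5)] · 9/10 → 9/10 as n → ∞.
Hence the series converges for |x − 1| < 1/(9/10) = 10/9, so the radius of convergence is 10/9.
When x = 19/9, the n-th term does not approach 0; divergence by the term test.
At x = -1/9: the terms have absolute value of order n², which does not tend to 0, so the series diverges by the divergence test.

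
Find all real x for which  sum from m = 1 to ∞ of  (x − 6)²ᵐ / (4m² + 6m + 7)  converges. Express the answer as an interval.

Apply the ratio test: |a_{m+1}| / |a_m| = (4m² + 6m + 7)/(4(m+1)² + 6(m+1) + 7), which tends to 1 as m → ∞.
Since the exponent of (x − 6) increases by 2 each term, convergence requires |x − 6|² < 1, hence R = 1.
When x = 7, absolute convergence follows by limit comparison with Σ 1/m².
Endpoint x = 5: the terms are on the order of 1/m², so the series converges absolutely by comparison with the p-series (p = 2 > 1).

[5, 7]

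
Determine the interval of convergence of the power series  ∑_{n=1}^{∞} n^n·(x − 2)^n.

{2}

Applying the root test, |a_n|^(1/n) = n → ∞.
The root grows without bound, so R = 0 (convergence only at x = 2).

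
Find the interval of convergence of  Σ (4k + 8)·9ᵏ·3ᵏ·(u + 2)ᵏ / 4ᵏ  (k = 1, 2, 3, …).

Ratio test: |a_{k+1}/a_k| = [(4(k+1) + 8)/(4k + 8)] · 9·3/4 → 27/4 as k → ∞.
Hence the series converges for |u + 2| < 1/(27/4) = 4/27, so the radius of convergence is 4/27.
Check u = -50/27: the k-th term does not approach 0; divergence by the term test.
When u = -58/27, the k-th term does not approach 0; divergence by the term test.

(-58/27, -50/27)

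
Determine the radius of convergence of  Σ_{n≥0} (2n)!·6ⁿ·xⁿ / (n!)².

Apply the ratio test: |a_{n+1}| / |a_n| = (2n+1)·(2n+2)/(n+1)² · 6, which tends to 24 as n → ∞.
The series converges when 24 · |x| < 1, giving R = 1/24.

R = 1/24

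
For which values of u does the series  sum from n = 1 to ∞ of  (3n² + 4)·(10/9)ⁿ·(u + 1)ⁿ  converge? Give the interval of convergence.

By the ratio test, |a_{n+1}/a_n| = [(3(n+1)² + 4)/(3n² + 4)] · 10/9 → 10/9.
Thus R = 1/(10/9) = 9/10.
At u = -1/10: the terms do not tend to 0, so the series diverges.
Endpoint u = -19/10: the terms have absolute value of order n², which does not tend to 0, so the series diverges by the divergence test.

(-19/10, -1/10)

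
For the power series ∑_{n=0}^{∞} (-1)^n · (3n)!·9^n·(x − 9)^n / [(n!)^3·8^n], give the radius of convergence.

The ratio of consecutive coefficients is (3n+1)·(3n+2)·(3n+3)/(n+1)³ · 9/8 → 243/8.
Thus R = 1/(243/8) = 8/243.

R = 8/243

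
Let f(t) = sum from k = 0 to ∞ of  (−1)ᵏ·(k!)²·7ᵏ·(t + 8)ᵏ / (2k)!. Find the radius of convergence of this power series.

The ratio of consecutive coefficients is (k+1)²/[(2k+1)·(2k+2)] · 7 → 7/4.
Thus R = 1/(7/4) = 4/7.

R = 4/7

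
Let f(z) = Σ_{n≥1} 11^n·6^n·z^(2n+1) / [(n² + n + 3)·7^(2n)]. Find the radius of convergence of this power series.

R = 7√66/66

Ratio test: |a_{n+1}/a_n| = [(n² + n + 3)/((n+1)² + (n+1) + 3)] · 11·6/49 → 66/49 as n → ∞.
Writing y = z², the series in y has radius 49/66, so |z| < √(49/66) and R = 7√66/66.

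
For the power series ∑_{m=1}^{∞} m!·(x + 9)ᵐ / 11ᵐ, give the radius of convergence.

R = 0

The ratio of consecutive coefficients is (m+1) · 1/11 → ∞.
The terms grow without bound for any (x + 9) ≠ 0, so R = 0 (convergence only at x = -9).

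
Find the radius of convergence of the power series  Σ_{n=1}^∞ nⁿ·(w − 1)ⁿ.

Root test: |a_n|^(1/n) = n → ∞.
The root grows without bound, so R = 0 (convergence only at w = 1).

R = 0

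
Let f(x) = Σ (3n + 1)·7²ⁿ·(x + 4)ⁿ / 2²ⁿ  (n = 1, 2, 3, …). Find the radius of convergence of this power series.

R = 4/49

The ratio of consecutive coefficients is [(3(n+1) + 1)/(3n + 1)] · 49/4 → 49/4.
Convergence for |x + 4| · 49/4 < 1, i.e. |x + 4| < 4/49. So R = 4/49.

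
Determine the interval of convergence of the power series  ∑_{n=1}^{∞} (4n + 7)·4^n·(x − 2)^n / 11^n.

(-3/4, 19/4)

The ratio of consecutive coefficients is [(4(n+1) + 7)/(4n + 7)] · 4/11 → 4/11.
Hence the series converges for |x − 2| < 1/(4/11) = 11/4, so the radius of convergence is 11/4.
Endpoint x = 19/4: the terms do not tend to 0, so the series diverges.
When x = -3/4, the terms do not tend to 0, so the series diverges.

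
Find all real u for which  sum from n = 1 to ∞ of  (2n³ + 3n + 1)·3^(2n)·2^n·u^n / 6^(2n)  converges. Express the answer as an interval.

(-2, 2)

Ratio test: |a_{n+1}/a_n| = [(2(n+1)³ + 3(n+1) + 1)/(2n³ + 3n + 1)] · 9·2/36 → 1/2 as n → ∞.
The series converges when 1/2 · |u| < 1, giving R = 2.
When u = 2, the terms have absolute value of order n³, which does not tend to 0, so the series diverges by the divergence test.
Check u = -2: the terms do not tend to 0, so the series diverges.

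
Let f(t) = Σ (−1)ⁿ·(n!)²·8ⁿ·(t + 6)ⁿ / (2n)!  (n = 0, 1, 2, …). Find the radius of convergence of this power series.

R = 1/2

Ratio test: |a_{n+1}/a_n| = (n+1)²/[(2n+1)·(2n+2)] · 8 → 2 as n → ∞.
The series converges when 2 · |t + 6| < 1, giving R = 1/2.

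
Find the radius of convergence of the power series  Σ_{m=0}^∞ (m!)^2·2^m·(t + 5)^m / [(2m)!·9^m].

R = 18

By the ratio test, |a_{m+1}/a_m| = (m+1)²/[(2m+1)·(2m+2)] · 2/9 → 1/18.
Hence the series converges for |t + 5| < 1/(1/18) = 18, so the radius of convergence is 18.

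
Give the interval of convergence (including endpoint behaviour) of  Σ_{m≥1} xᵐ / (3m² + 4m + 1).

[-1, 1]

Ratio test: |a_{m+1}/a_m| = (3m² + 4m + 1)/(3(m+1)² + 4(m+1) + 1) → 1 as m → ∞.
Hence R = 1.
Endpoint x = 1: absolute convergence follows by limit comparison with Σ 1/m².
Check x = -1: the terms are on the order of 1/m², so the series converges absolutely by comparison with the p-series (p = 2 > 1).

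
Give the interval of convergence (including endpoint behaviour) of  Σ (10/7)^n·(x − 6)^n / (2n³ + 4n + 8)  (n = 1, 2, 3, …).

The ratio of consecutive coefficients is [(2n³ + 4n + 8)/(2(n+1)³ + 4(n+1) + 8)] · 10/7 → 10/7.
The series converges when 10/7 · |x − 6| < 1, giving R = 7/10.
When x = 67/10, the series is dominated by a constant times Σ 1/n³, which converges (p = 3 > 1).
Endpoint x = 53/10: absolute convergence follows by limit comparison with Σ 1/n³.

[53/10, 67/10]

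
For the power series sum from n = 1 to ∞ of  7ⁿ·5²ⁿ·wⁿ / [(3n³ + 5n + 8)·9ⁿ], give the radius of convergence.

By the ratio test, |a_{n+1}/a_n| = [(3n³ + 5n + 8)/(3(n+1)³ + 5(n+1) + 8)] · 7·25/9 → 175/9.
Convergence for |w| · 175/9 < 1, i.e. |w| < 9/175. So R = 9/175.

R = 9/175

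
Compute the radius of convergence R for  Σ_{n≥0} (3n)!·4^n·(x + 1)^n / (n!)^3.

R = 1/108

The ratio of consecutive coefficients is (3n+1)·(3n+2)·(3n+3)/(n+1)³ · 4 → 108.
The series converges when 108 · |x + 1| < 1, giving R = 1/108.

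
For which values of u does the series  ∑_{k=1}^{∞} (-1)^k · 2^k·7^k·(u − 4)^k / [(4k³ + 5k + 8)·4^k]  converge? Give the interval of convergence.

[26/7, 30/7]

By the ratio test, |a_{k+1}/a_k| = [(4k³ + 5k + 8)/(4(k+1)³ + 5(k+1) + 8)] · 2·7/4 → 7/2.
The series converges when 7/2 · |u − 4| < 1, giving R = 2/7.
Check u = 30/7: the terms are on the order of 1/k³, so the series converges absolutely by comparison with the p-series (p = 3 > 1).
At u = 26/7: the terms are on the order of 1/k³, so the series converges absolutely by comparison with the p-series (p = 3 > 1).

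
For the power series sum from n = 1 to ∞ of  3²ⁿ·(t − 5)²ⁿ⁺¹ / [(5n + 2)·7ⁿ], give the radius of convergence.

By the ratio test, |a_{n+1}/a_n| = [(5n + 2)/(5(n+1) + 2)] · 9/7 → 9/7.
Since the exponent of (t − 5) increases by 2 each term, convergence requires |t − 5|² < 7/9, hence R = √7/3.

R = √7/3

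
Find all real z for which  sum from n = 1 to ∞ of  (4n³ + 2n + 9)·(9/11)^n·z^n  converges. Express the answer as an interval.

The ratio of consecutive coefficients is [(4(n+1)³ + 2(n+1) + 9)/(4n³ + 2n + 9)] · 9/11 → 9/11.
Thus R = 1/(9/11) = 11/9.
When z = 11/9, the terms have absolute value of order n³, which does not tend to 0, so the series diverges by the divergence test.
At z = -11/9: the terms have absolute value of order n³, which does not tend to 0, so the series diverges by the divergence test.

(-11/9, 11/9)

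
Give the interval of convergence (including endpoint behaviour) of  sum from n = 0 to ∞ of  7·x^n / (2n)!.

(−∞, ∞)

By the ratio test, |a_{n+1}/a_n| = 7/7 · 1/[(2n+1)·(2n+2)] → 0.
The ratio tends to 0 regardless of x, hence R = ∞.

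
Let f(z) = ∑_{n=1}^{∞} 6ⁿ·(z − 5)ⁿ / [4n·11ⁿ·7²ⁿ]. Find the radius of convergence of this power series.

R = 539/6

Ratio test: |a_{n+1}/a_n| = [4n/4(n+1)] · 6/(11·49) → 6/539 as n → ∞.
Hence the series converges for |z − 5| < 1/(6/539) = 539/6, so the radius of convergence is 539/6.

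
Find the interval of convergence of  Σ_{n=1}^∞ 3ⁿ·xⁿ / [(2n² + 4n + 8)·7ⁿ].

[-7/3, 7/3]

Apply the ratio test: |a_{n+1}| / |a_n| = [(2n² + 4n + 8)/(2(n+1)² + 4(n+1) + 8)] · 3/7, which tends to 3/7 as n → ∞.
Convergence for |x| · 3/7 < 1, i.e. |x| < 7/3. So R = 7/3.
Check x = 7/3: the series is dominated by a constant times Σ 1/n², which converges (p = 2 > 1).
Check x = -7/3: the terms are on the order of 1/n², so the series converges absolutely by comparison with the p-series (p = 2 > 1).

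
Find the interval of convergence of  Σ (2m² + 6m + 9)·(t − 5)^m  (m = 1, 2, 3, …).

Apply the ratio test: |a_{m+1}| / |a_m| = (2(m+1)² + 6(m+1) + 9)/(2m² + 6m + 9), which tends to 1 as m → ∞.
Hence R = 1.
At t = 6: the m-th term does not approach 0; divergence by the term test.
Endpoint t = 4: the m-th term does not approach 0; divergence by the term test.

(4, 6)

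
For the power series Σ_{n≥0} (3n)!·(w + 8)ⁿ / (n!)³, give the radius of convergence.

R = 1/27

By the ratio test, |a_{n+1}/a_n| = (3n+1)·(3n+2)·(3n+3)/(n+1)³ → 27.
Thus R = 1/(27) = 1/27.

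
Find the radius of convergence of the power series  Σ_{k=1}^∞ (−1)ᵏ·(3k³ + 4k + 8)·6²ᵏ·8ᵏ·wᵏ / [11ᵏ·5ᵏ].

Apply the ratio test: |a_{k+1}| / |a_k| = [(3(k+1)³ + 4(k+1) + 8)/(3k³ + 4k + 8)] · 36·8/(11·5), which tends to 288/55 as k → ∞.
Convergence for |w| · 288/55 < 1, i.e. |w| < 55/288. So R = 55/288.

R = 55/288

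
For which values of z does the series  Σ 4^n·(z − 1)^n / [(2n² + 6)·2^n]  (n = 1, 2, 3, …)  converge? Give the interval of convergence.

By the ratio test, |a_{n+1}/a_n| = [(2n² + 6)/(2(n+1)² + 6)] · 4/2 → 2.
Thus R = 1/(2) = 1/2.
Check z = 3/2: the terms are on the order of 1/n², so the series converges absolutely by comparison with the p-series (p = 2 > 1).
Check z = 1/2: absolute convergence follows by limit comparison with Σ 1/n².

[1/2, 3/2]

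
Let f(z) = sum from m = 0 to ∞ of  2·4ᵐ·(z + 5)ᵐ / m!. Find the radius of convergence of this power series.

R = ∞

Ratio test: |a_{m+1}/a_m| = 2/2 · 4 · 1/(m+1) → 0 as m → ∞.
The limit is 0, so the series converges for all z; R = ∞.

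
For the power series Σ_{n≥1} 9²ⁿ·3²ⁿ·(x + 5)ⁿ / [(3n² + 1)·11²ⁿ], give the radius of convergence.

By the ratio test, |a_{n+1}/a_n| = [(3n² + 1)/(3(n+1)² + 1)] · 81·9/121 → 729/121.
Thus R = 1/(729/121) = 121/729.

R = 121/729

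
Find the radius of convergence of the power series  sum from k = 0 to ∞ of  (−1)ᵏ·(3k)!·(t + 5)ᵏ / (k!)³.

R = 1/27

The ratio of consecutive coefficients is (3k+1)·(3k+2)·(3k+3)/(k+1)³ → 27.
Thus R = 1/(27) = 1/27.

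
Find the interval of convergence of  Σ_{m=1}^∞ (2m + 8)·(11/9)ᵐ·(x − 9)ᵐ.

By the ratio test, |a_{m+1}/a_m| = [(2(m+1) + 8)/(2m + 8)] · 11/9 → 11/9.
Convergence for |x − 9| · 11/9 < 1, i.e. |x − 9| < 9/11. So R = 9/11.
Endpoint x = 108/11: the m-th term does not approach 0; divergence by the term test.
Check x = 90/11: the terms do not tend to 0, so the series diverges.

(90/11, 108/11)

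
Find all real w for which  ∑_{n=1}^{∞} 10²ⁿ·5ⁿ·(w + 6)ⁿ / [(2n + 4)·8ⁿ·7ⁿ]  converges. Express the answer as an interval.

[-764/125, -736/125)

By the ratio test, |a_{n+1}/a_n| = [(2n + 4)/(2(n+1) + 4)] · 100·5/(8·7) → 125/14.
Thus R = 1/(125/14) = 14/125.
Endpoint w = -736/125: the terms behave like c/n; limit comparison with the harmonic series gives divergence.
Check w = -764/125: convergence follows from the alternating series test (terms decrease monotonically to 0).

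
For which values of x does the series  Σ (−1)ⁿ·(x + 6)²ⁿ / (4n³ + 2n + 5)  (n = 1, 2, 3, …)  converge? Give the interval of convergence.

[-7, -5]

The ratio of consecutive coefficients is (4n³ + 2n + 5)/(4(n+1)³ + 2(n+1) + 5) → 1.
Writing y = (x + 6)², the series in y has radius 1, so |x + 6| < √(1) = 1 and R = 1.
Check x = -5: the terms are on the order of 1/n³, so the series converges absolutely by comparison with the p-series (p = 3 > 1).
Check x = -7: the terms are on the order of 1/n³, so the series converges absolutely by comparison with the p-series (p = 3 > 1).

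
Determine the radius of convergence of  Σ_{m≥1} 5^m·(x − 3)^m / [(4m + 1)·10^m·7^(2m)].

Apply the ratio test: |a_{m+1}| / |a_m| = [(4m + 1)/(4(m+1) + 1)] · 5/(10·49), which tends to 1/98 as m → ∞.
The series converges when 1/98 · |x − 3| < 1, giving R = 98.

R = 98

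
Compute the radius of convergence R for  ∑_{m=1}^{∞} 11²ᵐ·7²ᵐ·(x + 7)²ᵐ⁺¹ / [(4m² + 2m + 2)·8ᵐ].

Ratio test: |a_{m+1}/a_m| = [(4m² + 2m + 2)/(4(m+1)² + 2(m+1) + 2)] · 121·49/8 → 5929/8 as m → ∞.
Successive powers of (x + 7) differ by 2, so the series converges when |x + 7|² · 5929/8 < 1, i.e. |x + 7| < √(8/5929). So R = 2√2/77.

R = 2√2/77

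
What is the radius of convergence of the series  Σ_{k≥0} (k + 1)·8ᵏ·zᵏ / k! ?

R = ∞

Apply the ratio test: |a_{k+1}| / |a_k| = ((k+1) + 1)/(k + 1) · 8 · 1/(k+1), which tends to 0 as k → ∞.
The ratio tends to 0 regardless of z, hence R = ∞.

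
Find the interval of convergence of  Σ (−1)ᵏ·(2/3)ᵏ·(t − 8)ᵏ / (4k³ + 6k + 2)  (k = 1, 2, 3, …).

[13/2, 19/2]

By the ratio test, |a_{k+1}/a_k| = [(4k³ + 6k + 2)/(4(k+1)³ + 6(k+1) + 2)] · 2/3 → 2/3.
Hence the series converges for |t − 8| < 1/(2/3) = 3/2, so the radius of convergence is 3/2.
When t = 19/2, absolute convergence follows by limit comparison with Σ 1/k³.
At t = 13/2: the series is dominated by a constant times Σ 1/k³, which converges (p = 3 > 1).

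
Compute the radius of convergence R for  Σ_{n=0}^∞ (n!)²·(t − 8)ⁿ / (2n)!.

R = 4

Apply the ratio test: |a_{n+1}| / |a_n| = (n+1)²/[(2n+1)·(2n+2)], which tends to 1/4 as n → ∞.
The series converges when 1/4 · |t − 8| < 1, giving R = 4.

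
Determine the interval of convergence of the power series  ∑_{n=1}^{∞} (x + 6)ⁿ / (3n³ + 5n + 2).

[-7, -5]

By the ratio test, |a_{n+1}/a_n| = (3n³ + 5n + 2)/(3(n+1)³ + 5(n+1) + 2) → 1.
Hence R = 1.
Endpoint x = -5: the terms are on the order of 1/n³, so the series converges absolutely by comparison with the p-series (p = 3 > 1).
At x = -7: the series is dominated by a constant times Σ 1/n³, which converges (p = 3 > 1).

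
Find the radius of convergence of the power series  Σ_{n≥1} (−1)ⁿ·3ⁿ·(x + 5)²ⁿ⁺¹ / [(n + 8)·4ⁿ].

R = 2√3/3

Apply the ratio test: |a_{n+1}| / |a_n| = [(n + 8)/((n+1) + 8)] · 3/4, which tends to 3/4 as n → ∞.
Writing y = (x + 5)², the series in y has radius 4/3, so |x + 5| < √(4/3) and R = 2√3/3.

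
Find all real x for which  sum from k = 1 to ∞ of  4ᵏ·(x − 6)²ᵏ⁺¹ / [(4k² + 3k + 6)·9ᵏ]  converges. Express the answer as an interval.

The ratio of consecutive coefficients is [(4k² + 3k + 6)/(4(k+1)² + 3(k+1) + 6)] · 4/9 → 4/9.
Successive powers of (x − 6) differ by 2, so the series converges when |x − 6|² · 4/9 < 1, i.e. |x − 6| < √(9/4) = 3/2. So R = 3/2.
When x = 15/2, absolute convergence follows by limit comparison with Σ 1/k².
Check x = 9/2: absolute convergence follows by limit comparison with Σ 1/k².

[9/2, 15/2]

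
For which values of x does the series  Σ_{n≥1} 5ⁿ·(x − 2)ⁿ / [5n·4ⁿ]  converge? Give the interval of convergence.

By the ratio test, |a_{n+1}/a_n| = [5n/5(n+1)] · 5/4 → 5/4.
Hence the series converges for |x − 2| < 1/(5/4) = 4/5, so the radius of convergence is 4/5.
When x = 14/5, the terms are asymptotic to a nonzero constant times 1/n, so the series diverges by limit comparison with Σ 1/n.
Check x = 6/5: the terms alternate in sign and decrease monotonically to 0 in absolute value (size ~ c/n), so the alternating series test gives convergence.

[6/5, 14/5)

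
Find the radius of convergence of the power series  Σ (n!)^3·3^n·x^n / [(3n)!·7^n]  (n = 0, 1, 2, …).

The ratio of consecutive coefficients is (n+1)³/[(3n+1)·(3n+2)·(3n+3)] · 3/7 → 1/63.
Convergence for |x| · 1/63 < 1, i.e. |x| < 63. So R = 63.

R = 63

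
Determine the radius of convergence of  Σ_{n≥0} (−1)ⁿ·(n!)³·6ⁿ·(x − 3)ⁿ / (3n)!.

R = 9/2

Ratio test: |a_{n+1}/a_n| = (n+1)³/[(3n+1)·(3n+2)·(3n+3)] · 6 → 2/9 as n → ∞.
The series converges when 2/9 · |x − 3| < 1, giving R = 9/2.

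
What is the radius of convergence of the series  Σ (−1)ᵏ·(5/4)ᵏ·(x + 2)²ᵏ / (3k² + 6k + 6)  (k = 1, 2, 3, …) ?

The ratio of consecutive coefficients is [(3k² + 6k + 6)/(3(k+1)² + 6(k+1) + 6)] · 5/4 → 5/4.
Successive powers of (x + 2) differ by 2, so the series converges when |x + 2|² · 5/4 < 1, i.e. |x + 2| < √(4/5). So R = 2√5/5.

R = 2√5/5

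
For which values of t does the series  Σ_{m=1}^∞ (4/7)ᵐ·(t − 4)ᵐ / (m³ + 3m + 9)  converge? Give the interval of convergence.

[9/4, 23/4]

Apply the ratio test: |a_{m+1}| / |a_m| = [(m³ + 3m + 9)/((m+1)³ + 3(m+1) + 9)] · 4/7, which tends to 4/7 as m → ∞.
Convergence for |t − 4| · 4/7 < 1, i.e. |t − 4| < 7/4. So R = 7/4.
At t = 23/4: the series is dominated by a constant times Σ 1/m³, which converges (p = 3 > 1).
Endpoint t = 9/4: the terms are on the order of 1/m³, so the series converges absolutely by comparison with the p-series (p = 3 > 1).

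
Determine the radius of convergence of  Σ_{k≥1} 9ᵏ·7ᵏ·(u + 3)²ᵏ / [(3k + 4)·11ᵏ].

Ratio test: |a_{k+1}/a_k| = [(3k + 4)/(3(k+1) + 4)] · 9·7/11 → 63/11 as k → ∞.
Since the exponent of (u + 3) increases by 2 each term, convergence requires |u + 3|² < 11/63, hence R = √77/21.

R = √77/21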